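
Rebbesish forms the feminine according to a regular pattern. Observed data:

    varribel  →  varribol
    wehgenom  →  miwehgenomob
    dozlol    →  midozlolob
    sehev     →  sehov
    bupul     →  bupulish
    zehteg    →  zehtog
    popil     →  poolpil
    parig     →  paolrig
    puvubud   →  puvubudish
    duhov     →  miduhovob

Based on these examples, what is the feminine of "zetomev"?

zetomov

sehev and duhov both end in -v yet inflect differently (sehov, miduhovob), so the final letter is not what conditions the rule; the last vowel is.
"zetomev" has last vowel 'e'. The stems whose last vowel is 'e' (sehev → sehov, zehteg → zehtog, varribel → varribol) change the last vowel to 'o'.
So zetomev → zetomov.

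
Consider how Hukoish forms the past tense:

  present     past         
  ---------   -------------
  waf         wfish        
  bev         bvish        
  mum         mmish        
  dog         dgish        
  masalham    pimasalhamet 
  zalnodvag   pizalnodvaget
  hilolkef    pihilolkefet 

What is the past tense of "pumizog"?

mum and masalham both end in -m yet inflect differently (mmish, pimasalhamet), so the final letter is not what conditions the rule; the number of vowels is.
"pumizog" has 3 vowels. The stems with 3 vowels (masalham → pimasalhamet, zalnodvag → pizalnodvaget, hilolkef → pihilolkefet) add pi- … -et around the stem.
The other pattern: stems with 1 vowel delete the last vowel and add -ish.
So pumizog → pipumizoget.

pipumizoget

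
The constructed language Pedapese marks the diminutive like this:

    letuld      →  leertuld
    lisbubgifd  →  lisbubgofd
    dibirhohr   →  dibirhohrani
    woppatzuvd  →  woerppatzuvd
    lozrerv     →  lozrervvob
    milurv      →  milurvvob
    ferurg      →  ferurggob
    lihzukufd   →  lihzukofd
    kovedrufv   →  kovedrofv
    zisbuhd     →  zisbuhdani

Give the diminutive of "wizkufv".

lihzukufd and zisbuhd both end in -d yet inflect differently (lihzukofd, zisbuhdani), so the final letter is not what conditions the rule; the second-to-last letter is.
"wizkufv" has second-to-last letter 'f'. The stems whose second-to-last letter is 'f' (lihzukufd → lihzukofd, kovedrufv → kovedrofv, lisbubgifd → lisbubgofd) change the last vowel to 'o'.
The other patterns: stems whose second-to-last letter is 'h' add -ani; stems whose second-to-last letter is 'r' double the final consonant and add -ob; stems whose second-to-last letter is 'l' or 'v' insert -er- after the first vowel.
So wizkufv → wizkofv.

wizkofv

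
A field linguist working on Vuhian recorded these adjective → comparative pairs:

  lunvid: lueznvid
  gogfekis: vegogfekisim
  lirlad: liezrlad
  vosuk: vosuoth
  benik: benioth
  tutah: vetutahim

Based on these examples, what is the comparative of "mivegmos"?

lunvid and benik both have last vowel 'i' yet inflect differently (lueznvid, benioth), so the last vowel is not what conditions the rule; the final letter is.
"mivegmos" ends in -s. The one such stem in the data (gogfekis → vegogfekisim) adds ve- … -im around the stem, so the same rule applies.
The other patterns: stems ending in -d insert -ez- after the first vowel; stems ending in -k drop the final letter and add -oth.
So mivegmos → vemivegmosim.

vemivegmosim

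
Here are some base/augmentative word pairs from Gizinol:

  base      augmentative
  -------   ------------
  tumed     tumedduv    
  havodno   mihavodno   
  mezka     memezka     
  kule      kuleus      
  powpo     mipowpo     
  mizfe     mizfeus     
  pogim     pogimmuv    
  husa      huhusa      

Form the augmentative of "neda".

"neda" ends in -a. The stems ending in -a (mezka → memezka, husa → huhusa) repeat the first consonant+vowel as a prefix.
The other patterns: stems ending in -e add -us; stems ending in -o add the prefix mi-; stems ending in -d or -m double the final consonant and add -uv.
So neda → neneda.

neneda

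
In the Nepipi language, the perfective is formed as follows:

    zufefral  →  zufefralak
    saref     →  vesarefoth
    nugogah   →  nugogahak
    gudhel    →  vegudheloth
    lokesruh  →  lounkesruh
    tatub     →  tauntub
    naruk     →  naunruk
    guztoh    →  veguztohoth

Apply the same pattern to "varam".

lokesruh and nugogah both end in -h yet inflect differently (lounkesruh, nugogahak), so the final letter is not what conditions the rule; the last vowel is.
"varam" has last vowel 'a'. The stems whose last vowel is 'a' (zufefral → zufefralak, nugogah → nugogahak) add -ak.
The other patterns: stems whose last vowel is 'u' insert -un- after the first vowel; stems whose last vowel is 'e' or 'o' add ve- … -oth around the stem.
So varam → varamak.

varamak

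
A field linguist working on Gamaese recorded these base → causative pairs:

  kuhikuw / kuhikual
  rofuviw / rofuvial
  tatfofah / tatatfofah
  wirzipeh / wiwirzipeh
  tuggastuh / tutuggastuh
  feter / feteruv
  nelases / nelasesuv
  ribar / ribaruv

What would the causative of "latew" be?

lateal

"latew" ends in -w. The stems ending in -w (kuhikuw → kuhikual, rofuviw → rofuvial) drop the final letter and add -al.
The other patterns: stems ending in -h repeat the first consonant+vowel as a prefix; stems ending in -r or -s add -uv.
So latew → lateal.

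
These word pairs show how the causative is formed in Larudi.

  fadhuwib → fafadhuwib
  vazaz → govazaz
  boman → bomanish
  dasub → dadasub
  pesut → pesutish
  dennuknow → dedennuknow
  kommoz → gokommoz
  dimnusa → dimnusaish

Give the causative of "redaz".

dennuknow and kommoz both have last vowel 'o' yet inflect differently (dedennuknow, gokommoz), so the last vowel is not what conditions the rule; the final letter is.
"redaz" ends in -z. The stems ending in -z (kommoz → gokommoz, vazaz → govazaz) add the prefix go-.
The other patterns: stems ending in -b or -w repeat the first consonant+vowel as a prefix; stems ending in -a, -n or -t add -ish.
So redaz → goredaz.

goredaz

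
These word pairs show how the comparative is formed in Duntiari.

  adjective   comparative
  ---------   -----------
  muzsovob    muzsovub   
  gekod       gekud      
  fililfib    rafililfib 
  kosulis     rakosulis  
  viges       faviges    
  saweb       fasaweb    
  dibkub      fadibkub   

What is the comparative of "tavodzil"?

muzsovob and fililfib both end in -b yet inflect differently (muzsovub, rafililfib), so the final letter is not what conditions the rule; the last vowel is.
"tavodzil" has last vowel 'i'. The stems whose last vowel is 'i' (fililfib → rafililfib, kosulis → rakosulis) add the prefix ra-.
So tavodzil → ratavodzil.

ratavodzil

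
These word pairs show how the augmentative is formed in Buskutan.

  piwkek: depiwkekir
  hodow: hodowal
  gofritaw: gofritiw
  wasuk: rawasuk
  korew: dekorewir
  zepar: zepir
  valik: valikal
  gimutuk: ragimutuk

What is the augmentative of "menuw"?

gimutuk and piwkek both end in -k yet inflect differently (ragimutuk, depiwkekir), so the final letter is not what conditions the rule; the last vowel is.
"menuw" has last vowel 'u'. The stems whose last vowel is 'u' (gimutuk → ragimutuk, wasuk → rawasuk) add the prefix ra-.
So menuw → ramenuw.

ramenuw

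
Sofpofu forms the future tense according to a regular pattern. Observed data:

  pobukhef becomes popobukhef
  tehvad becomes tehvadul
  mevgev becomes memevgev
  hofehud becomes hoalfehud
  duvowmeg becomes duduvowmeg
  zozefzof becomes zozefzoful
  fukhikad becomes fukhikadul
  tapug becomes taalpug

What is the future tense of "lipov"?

"lipov" has last vowel 'o'. The one such stem in the data (zozefzof → zozefzoful) adds -ul, so the same rule applies.
The other patterns: stems whose last vowel is 'e' repeat the first consonant+vowel as a prefix; stems whose last vowel is 'u' insert -al- after the first vowel.
So lipov → lipovul.

lipovul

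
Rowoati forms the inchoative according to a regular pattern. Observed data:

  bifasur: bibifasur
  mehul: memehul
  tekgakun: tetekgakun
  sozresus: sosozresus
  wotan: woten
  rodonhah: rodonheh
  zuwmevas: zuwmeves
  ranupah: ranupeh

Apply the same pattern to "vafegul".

tekgakun and wotan both end in -n yet inflect differently (tetekgakun, woten), so the final letter is not what conditions the rule; the last vowel is.
"vafegul" has last vowel 'u'. The stems whose last vowel is 'u' (bifasur → bibifasur, mehul → memehul, tekgakun → tetekgakun) repeat the first consonant+vowel as a prefix.
The other pattern: stems whose last vowel is 'a' change the last vowel to 'e'.
So vafegul → vavafegul.

vavafegul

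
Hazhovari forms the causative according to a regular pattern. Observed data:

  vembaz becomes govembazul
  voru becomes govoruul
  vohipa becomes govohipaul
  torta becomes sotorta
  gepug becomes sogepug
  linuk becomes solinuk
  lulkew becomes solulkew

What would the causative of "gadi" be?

sogadi

vohipa and torta both end in -a yet inflect differently (govohipaul, sotorta), so the final letter is not what conditions the rule; the first letter is.
"gadi" begins with g-. The one such stem in the data (gepug → sogepug) adds the prefix so-, so the same rule applies.
So gadi → sogadi.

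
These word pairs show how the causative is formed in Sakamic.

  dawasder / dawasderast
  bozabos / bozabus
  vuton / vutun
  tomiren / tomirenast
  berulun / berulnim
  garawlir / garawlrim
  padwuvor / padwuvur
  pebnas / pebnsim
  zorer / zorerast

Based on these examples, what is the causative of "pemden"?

zorer and padwuvor both end in -r yet inflect differently (zorerast, padwuvur), so the final letter is not what conditions the rule; the last vowel is.
"pemden" has last vowel 'e'. The stems whose last vowel is 'e' (zorer → zorerast, tomiren → tomirenast, dawasder → dawasderast) add -ast.
So pemden → pemdenast.

pemdenast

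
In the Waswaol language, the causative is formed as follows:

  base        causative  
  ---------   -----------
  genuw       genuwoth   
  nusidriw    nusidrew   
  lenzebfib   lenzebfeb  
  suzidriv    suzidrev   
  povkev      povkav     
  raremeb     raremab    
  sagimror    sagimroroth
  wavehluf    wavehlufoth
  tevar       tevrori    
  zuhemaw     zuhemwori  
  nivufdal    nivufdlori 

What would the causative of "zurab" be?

zurbori

"zurab" has last vowel 'a'. The stems whose last vowel is 'a' (nivufdal → nivufdlori, zuhemaw → zuhemwori, tevar → tevrori) delete the last vowel and add -ori.
The other patterns: stems whose last vowel is 'e' change the last vowel to 'a'; stems whose last vowel is 'i' change the last vowel to 'e'; stems whose last vowel is 'o' or 'u' add -oth.
So zurab → zurbori.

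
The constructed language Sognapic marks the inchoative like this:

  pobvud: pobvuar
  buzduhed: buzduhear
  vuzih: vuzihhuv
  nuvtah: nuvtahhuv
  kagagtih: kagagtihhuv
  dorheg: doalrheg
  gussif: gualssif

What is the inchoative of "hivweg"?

buzduhed and dorheg both have last vowel 'e' yet inflect differently (buzduhear, doalrheg), so the last vowel is not what conditions the rule; the final letter is.
"hivweg" ends in -g. The one such stem in the data (dorheg → doalrheg) inserts -al- after the first vowel (as does gussif), so the same rule applies.
The other patterns: stems ending in -d drop the final letter and add -ar; stems ending in -h double the final consonant and add -uv.
So hivweg → hialvweg.

hialvweg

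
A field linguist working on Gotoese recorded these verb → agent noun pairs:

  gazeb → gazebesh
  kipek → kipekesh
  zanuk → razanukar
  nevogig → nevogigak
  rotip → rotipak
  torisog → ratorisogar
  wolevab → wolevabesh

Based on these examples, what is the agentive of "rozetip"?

rozetipak

nevogig and torisog both end in -g yet inflect differently (nevogigak, ratorisogar), so the final letter is not what conditions the rule; the last vowel is.
"rozetip" has last vowel 'i'. The stems whose last vowel is 'i' (nevogig → nevogigak, rotip → rotipak) add -ak.
The other patterns: stems whose last vowel is 'a' or 'e' add -esh; stems whose last vowel is 'o' or 'u' add ra- … -ar around the stem.
So rozetip → rozetipak.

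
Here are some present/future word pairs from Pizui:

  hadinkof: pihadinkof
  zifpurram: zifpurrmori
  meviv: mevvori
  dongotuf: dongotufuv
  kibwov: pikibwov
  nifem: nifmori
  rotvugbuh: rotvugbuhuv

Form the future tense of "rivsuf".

rivsufuv

dongotuf and hadinkof both end in -f yet inflect differently (dongotufuv, pihadinkof), so the final letter is not what conditions the rule; the last vowel is.
"rivsuf" has last vowel 'u'. The stems whose last vowel is 'u' (rotvugbuh → rotvugbuhuv, dongotuf → dongotufuv) add -uv.
The other patterns: stems whose last vowel is 'o' add the prefix pi-; stems whose last vowel is 'a', 'e' or 'i' delete the last vowel and add -ori.
So rivsuf → rivsufuv.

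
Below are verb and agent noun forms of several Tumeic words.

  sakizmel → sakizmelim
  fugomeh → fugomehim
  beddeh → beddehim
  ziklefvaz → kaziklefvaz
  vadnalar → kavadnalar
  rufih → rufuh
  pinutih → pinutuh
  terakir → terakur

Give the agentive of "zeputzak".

fugomeh and rufih both end in -h yet inflect differently (fugomehim, rufuh), so the final letter is not what conditions the rule; the last vowel is.
"zeputzak" has last vowel 'a'. The stems whose last vowel is 'a' (ziklefvaz → kaziklefvaz, vadnalar → kavadnalar) add the prefix ka-.
The other patterns: stems whose last vowel is 'e' add -im; stems whose last vowel is 'i' change the last vowel to 'u'.
So zeputzak → kazeputzak.

kazeputzak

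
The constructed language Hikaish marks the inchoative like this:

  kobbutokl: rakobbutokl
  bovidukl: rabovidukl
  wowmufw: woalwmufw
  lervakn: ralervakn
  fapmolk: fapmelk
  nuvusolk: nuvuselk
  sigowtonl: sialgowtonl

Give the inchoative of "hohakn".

rahohakn

kobbutokl and sigowtonl both end in -l yet inflect differently (rakobbutokl, sialgowtonl), so the final letter is not what conditions the rule; the second-to-last letter is.
"hohakn" has second-to-last letter 'k'. The stems whose second-to-last letter is 'k' (lervakn → ralervakn, kobbutokl → rakobbutokl, bovidukl → rabovidukl) add the prefix ra-.
The other patterns: stems whose second-to-last letter is 'l' change the last vowel to 'e'; stems whose second-to-last letter is 'f' or 'n' insert -al- after the first vowel.
So hohakn → rahohakn.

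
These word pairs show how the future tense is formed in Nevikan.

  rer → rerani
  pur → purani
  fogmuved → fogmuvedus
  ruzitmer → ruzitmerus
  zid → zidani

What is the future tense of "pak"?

pakani

"pak" has 1 vowel. The stems with 1 vowel (rer → rerani, pur → purani, zid → zidani) add -ani.
The other pattern: stems with 3 vowels add -us.
So pak → pakani.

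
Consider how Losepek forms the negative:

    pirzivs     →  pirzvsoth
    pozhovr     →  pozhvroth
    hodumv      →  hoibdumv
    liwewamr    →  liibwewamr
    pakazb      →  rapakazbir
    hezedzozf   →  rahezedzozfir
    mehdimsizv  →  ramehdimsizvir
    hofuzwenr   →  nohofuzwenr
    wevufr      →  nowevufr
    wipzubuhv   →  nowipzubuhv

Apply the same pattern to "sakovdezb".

pozhovr and liwewamr both end in -r yet inflect differently (pozhvroth, liibwewamr), so the final letter is not what conditions the rule; the second-to-last letter is.
"sakovdezb" has second-to-last letter 'z'. The stems whose second-to-last letter is 'z' (pakazb → rapakazbir, hezedzozf → rahezedzozfir, mehdimsizv → ramehdimsizvir) add ra- … -ir around the stem.
The other patterns: stems whose second-to-last letter is 'v' delete the last vowel and add -oth; stems whose second-to-last letter is 'm' insert -ib- after the first vowel; stems whose second-to-last letter is 'f', 'h' or 'n' add the prefix no-.
So sakovdezb → rasakovdezbir.

rasakovdezbir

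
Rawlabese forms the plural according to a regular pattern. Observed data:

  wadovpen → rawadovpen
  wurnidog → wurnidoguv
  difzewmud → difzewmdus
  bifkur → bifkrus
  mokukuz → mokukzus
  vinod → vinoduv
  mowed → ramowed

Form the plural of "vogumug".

vogumgus

"vogumug" has last vowel 'u'. The stems whose last vowel is 'u' (bifkur → bifkrus, difzewmud → difzewmdus, mokukuz → mokukzus) delete the last vowel and add -us.
The other patterns: stems whose last vowel is 'o' add -uv; stems whose last vowel is 'e' add the prefix ra-.
So vogumug → vogumgus.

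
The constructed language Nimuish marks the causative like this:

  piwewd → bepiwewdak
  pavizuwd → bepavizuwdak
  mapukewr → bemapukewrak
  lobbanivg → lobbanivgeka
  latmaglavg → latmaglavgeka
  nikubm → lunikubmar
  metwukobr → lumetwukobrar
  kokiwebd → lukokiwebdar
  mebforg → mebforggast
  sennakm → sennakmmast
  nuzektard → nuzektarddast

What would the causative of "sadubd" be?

"sadubd" has second-to-last letter 'b'. The stems whose second-to-last letter is 'b' (nikubm → lunikubmar, metwukobr → lumetwukobrar, kokiwebd → lukokiwebdar) add lu- … -ar around the stem.
So sadubd → lusadubdar.

lusadubdar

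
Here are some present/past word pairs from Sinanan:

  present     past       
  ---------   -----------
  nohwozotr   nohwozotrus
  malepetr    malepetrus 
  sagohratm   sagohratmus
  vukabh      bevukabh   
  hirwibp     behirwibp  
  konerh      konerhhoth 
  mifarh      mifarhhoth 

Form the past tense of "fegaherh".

fegaherhhoth

vukabh and mifarh both end in -h yet inflect differently (bevukabh, mifarhhoth), so the final letter is not what conditions the rule; the second-to-last letter is.
"fegaherh" has second-to-last letter 'r'. The stems whose second-to-last letter is 'r' (mifarh → mifarhhoth, konerh → konerhhoth) double the final consonant and add -oth.
The other patterns: stems whose second-to-last letter is 'b' add the prefix be-; stems whose second-to-last letter is 't' add -us.
So fegaherh → fegaherhhoth.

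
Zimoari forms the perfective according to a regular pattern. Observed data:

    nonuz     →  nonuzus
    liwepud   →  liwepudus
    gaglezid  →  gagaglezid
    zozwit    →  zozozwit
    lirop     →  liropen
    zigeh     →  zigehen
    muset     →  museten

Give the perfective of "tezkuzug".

liwepud and gaglezid both end in -d yet inflect differently (liwepudus, gagaglezid), so the final letter is not what conditions the rule; the last vowel is.
"tezkuzug" has last vowel 'u'. The stems whose last vowel is 'u' (nonuz → nonuzus, liwepud → liwepudus) add -us.
The other patterns: stems whose last vowel is 'i' repeat the first consonant+vowel as a prefix; stems whose last vowel is 'e' or 'o' add -en.
So tezkuzug → tezkuzugus.

tezkuzugus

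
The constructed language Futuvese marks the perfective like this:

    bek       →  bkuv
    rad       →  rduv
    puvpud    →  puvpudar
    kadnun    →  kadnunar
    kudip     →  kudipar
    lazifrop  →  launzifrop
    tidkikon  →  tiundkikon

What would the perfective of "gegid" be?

rad and puvpud both end in -d yet inflect differently (rduv, puvpudar), so the final letter is not what conditions the rule; the number of vowels is.
"gegid" has 2 vowels. The stems with 2 vowels (puvpud → puvpudar, kadnun → kadnunar, kudip → kudipar) add -ar.
The other patterns: stems with 1 vowel delete the last vowel and add -uv; stems with 3 vowels insert -un- after the first vowel.
So gegid → gegidar.

gegidar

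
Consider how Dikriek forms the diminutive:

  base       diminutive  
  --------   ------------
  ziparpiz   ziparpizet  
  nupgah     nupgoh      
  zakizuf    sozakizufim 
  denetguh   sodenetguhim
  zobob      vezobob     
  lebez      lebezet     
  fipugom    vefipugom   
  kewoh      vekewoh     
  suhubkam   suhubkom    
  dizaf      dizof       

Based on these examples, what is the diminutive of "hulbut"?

sohulbutim

zakizuf and dizaf both end in -f yet inflect differently (sozakizufim, dizof), so the final letter is not what conditions the rule; the last vowel is.
"hulbut" has last vowel 'u'. The stems whose last vowel is 'u' (zakizuf → sozakizufim, denetguh → sodenetguhim) add so- … -im around the stem.
The other patterns: stems whose last vowel is 'a' change the last vowel to 'o'; stems whose last vowel is 'o' add the prefix ve-; stems whose last vowel is 'e' or 'i' add -et.
So hulbut → sohulbutim.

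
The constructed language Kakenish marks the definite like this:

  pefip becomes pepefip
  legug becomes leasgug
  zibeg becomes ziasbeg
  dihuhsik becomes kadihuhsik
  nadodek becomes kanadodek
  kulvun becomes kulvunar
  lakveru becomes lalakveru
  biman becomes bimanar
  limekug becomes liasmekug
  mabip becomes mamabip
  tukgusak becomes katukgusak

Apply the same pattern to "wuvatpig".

wuasvatpig

"wuvatpig" ends in -g. The stems ending in -g (legug → leasgug, limekug → liasmekug, zibeg → ziasbeg) insert -as- after the first vowel.
The other patterns: stems ending in -n add -ar; stems ending in -k add the prefix ka-; stems ending in -p or -u repeat the first consonant+vowel as a prefix.
So wuvatpig → wuasvatpig.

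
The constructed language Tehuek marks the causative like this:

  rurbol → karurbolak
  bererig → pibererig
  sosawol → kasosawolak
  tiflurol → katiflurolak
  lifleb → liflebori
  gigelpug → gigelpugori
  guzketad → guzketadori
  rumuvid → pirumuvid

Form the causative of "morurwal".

morurwalori

rumuvid and guzketad both end in -d yet inflect differently (pirumuvid, guzketadori), so the final letter is not what conditions the rule; the last vowel is.
"morurwal" has last vowel 'a'. The one such stem in the data (guzketad → guzketadori) adds -ori, so the same rule applies.
So morurwal → morurwalori.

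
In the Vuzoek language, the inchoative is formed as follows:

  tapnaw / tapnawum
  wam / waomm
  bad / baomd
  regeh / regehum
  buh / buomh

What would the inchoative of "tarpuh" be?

buh and regeh both end in -h yet inflect differently (buomh, regehum), so the final letter is not what conditions the rule; the number of vowels is.
"tarpuh" has 2 vowels. The stems with 2 vowels (tapnaw → tapnawum, regeh → regehum) add -um.
The other pattern: stems with 1 vowel insert -om- after the first vowel.
So tarpuh → tarpuhum.

tarpuhum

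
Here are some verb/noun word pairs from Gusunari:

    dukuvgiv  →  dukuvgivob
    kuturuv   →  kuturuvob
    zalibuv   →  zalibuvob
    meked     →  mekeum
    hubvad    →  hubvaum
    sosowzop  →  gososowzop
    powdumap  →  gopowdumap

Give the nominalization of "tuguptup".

hubvad and powdumap both have last vowel 'a' yet inflect differently (hubvaum, gopowdumap), so the last vowel is not what conditions the rule; the final letter is.
"tuguptup" ends in -p. The stems ending in -p (sosowzop → gososowzop, powdumap → gopowdumap) add the prefix go-.
So tuguptup → gotuguptup.

gotuguptup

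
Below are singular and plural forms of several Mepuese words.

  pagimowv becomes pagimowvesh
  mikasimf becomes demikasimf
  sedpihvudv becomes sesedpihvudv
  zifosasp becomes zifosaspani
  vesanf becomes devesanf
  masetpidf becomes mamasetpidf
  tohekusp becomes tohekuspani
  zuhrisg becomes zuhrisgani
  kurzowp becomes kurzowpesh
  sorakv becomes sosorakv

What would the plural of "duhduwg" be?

"duhduwg" has second-to-last letter 'w'. The stems whose second-to-last letter is 'w' (kurzowp → kurzowpesh, pagimowv → pagimowvesh) add -esh.
So duhduwg → duhduwgesh.

duhduwgesh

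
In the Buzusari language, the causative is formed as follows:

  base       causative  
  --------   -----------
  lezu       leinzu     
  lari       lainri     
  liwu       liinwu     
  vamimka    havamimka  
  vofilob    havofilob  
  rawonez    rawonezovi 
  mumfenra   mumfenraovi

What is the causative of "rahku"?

rahkuovi

vamimka and mumfenra both end in -a yet inflect differently (havamimka, mumfenraovi), so the final letter is not what conditions the rule; the first letter is.
"rahku" begins with r-. The one such stem in the data (rawonez → rawonezovi) adds -ovi, so the same rule applies.
The other patterns: stems beginning with l- insert -in- after the first vowel; stems beginning with v- add the prefix ha-.
So rahku → rahkuovi.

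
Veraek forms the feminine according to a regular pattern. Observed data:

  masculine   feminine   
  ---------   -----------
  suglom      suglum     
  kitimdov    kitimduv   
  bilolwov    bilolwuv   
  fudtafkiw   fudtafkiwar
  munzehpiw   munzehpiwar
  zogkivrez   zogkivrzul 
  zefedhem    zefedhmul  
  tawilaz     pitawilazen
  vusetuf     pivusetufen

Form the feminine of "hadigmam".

pihadigmamen

suglom and zefedhem both end in -m yet inflect differently (suglum, zefedhmul), so the final letter is not what conditions the rule; the last vowel is.
"hadigmam" has last vowel 'a'. The one such stem in the data (tawilaz → pitawilazen) adds pi- … -en around the stem, so the same rule applies.
The other patterns: stems whose last vowel is 'o' change the last vowel to 'u'; stems whose last vowel is 'i' add -ar; stems whose last vowel is 'e' delete the last vowel and add -ul.
So hadigmam → pihadigmamen.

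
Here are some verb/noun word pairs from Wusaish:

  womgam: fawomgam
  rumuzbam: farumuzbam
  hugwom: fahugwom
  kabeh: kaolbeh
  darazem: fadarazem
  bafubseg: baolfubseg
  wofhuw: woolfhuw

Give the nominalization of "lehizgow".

"lehizgow" ends in -w. The one such stem in the data (wofhuw → woolfhuw) inserts -ol- after the first vowel (as do bafubseg, kabeh), so the same rule applies.
The other pattern: stems ending in -m add the prefix fa-.
So lehizgow → leolhizgow.

leolhizgow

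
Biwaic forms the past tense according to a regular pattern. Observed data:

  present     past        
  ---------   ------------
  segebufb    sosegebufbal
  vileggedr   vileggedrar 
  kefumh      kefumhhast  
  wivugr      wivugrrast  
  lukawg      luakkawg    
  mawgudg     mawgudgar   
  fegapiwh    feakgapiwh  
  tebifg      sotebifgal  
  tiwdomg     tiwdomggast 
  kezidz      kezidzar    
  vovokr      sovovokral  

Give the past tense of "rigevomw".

vovokr and vileggedr both end in -r yet inflect differently (sovovokral, vileggedrar), so the final letter is not what conditions the rule; the second-to-last letter is.
"rigevomw" has second-to-last letter 'm'. The stems whose second-to-last letter is 'm' (tiwdomg → tiwdomggast, kefumh → kefumhhast) double the final consonant and add -ast.
The other patterns: stems whose second-to-last letter is 'f' or 'k' add so- … -al around the stem; stems whose second-to-last letter is 'd' add -ar; stems whose second-to-last letter is 'w' insert -ak- after the first vowel.
So rigevomw → rigevomwwast.

rigevomwwast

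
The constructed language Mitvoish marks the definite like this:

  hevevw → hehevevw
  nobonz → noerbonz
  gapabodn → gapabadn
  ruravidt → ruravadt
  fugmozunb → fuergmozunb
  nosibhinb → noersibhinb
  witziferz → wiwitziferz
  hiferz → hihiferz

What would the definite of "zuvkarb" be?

nobonz and hiferz both end in -z yet inflect differently (noerbonz, hihiferz), so the final letter is not what conditions the rule; the second-to-last letter is.
"zuvkarb" has second-to-last letter 'r'. The stems whose second-to-last letter is 'r' (hiferz → hihiferz, witziferz → wiwitziferz) repeat the first consonant+vowel as a prefix.
So zuvkarb → zuzuvkarb.

zuzuvkarb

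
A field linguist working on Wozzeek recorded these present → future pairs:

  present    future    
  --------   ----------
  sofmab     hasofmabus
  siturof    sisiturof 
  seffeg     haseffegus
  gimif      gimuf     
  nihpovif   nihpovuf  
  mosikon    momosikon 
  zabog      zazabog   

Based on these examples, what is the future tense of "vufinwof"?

vuvufinwof

"vufinwof" has last vowel 'o'. The stems whose last vowel is 'o' (siturof → sisiturof, mosikon → momosikon, zabog → zazabog) repeat the first consonant+vowel as a prefix.
The other patterns: stems whose last vowel is 'i' change the last vowel to 'u'; stems whose last vowel is 'a' or 'e' add ha- … -us around the stem.
So vufinwof → vuvufinwof.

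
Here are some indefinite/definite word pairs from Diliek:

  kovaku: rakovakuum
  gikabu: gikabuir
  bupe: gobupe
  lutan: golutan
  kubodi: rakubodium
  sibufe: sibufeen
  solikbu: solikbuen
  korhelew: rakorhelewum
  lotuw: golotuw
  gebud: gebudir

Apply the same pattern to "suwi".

kovaku and solikbu both end in -u yet inflect differently (rakovakuum, solikbuen), so the final letter is not what conditions the rule; the first letter is.
"suwi" begins with s-. The stems beginning with s- (sibufe → sibufeen, solikbu → solikbuen) add -en.
The other patterns: stems beginning with k- add ra- … -um around the stem; stems beginning with g- add -ir; stems beginning with b- or l- add the prefix go-.
So suwi → suwien.

suwien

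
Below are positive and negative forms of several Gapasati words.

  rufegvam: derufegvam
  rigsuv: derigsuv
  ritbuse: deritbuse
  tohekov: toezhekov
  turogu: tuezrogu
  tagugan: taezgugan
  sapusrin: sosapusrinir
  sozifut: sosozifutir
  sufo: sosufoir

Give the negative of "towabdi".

toezwabdi

"towabdi" begins with t-. The stems beginning with t- (tohekov → toezhekov, turogu → tuezrogu, tagugan → taezgugan) insert -ez- after the first vowel.
So towabdi → toezwabdi.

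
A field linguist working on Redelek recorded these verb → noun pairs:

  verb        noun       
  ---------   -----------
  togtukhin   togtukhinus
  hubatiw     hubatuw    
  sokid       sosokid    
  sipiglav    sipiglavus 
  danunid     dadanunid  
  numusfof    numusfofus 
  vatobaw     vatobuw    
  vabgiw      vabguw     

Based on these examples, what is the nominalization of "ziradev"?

vabgiw and sokid both have last vowel 'i' yet inflect differently (vabguw, sosokid), so the last vowel is not what conditions the rule; the final letter is.
"ziradev" ends in -v. The one such stem in the data (sipiglav → sipiglavus) adds -us, so the same rule applies.
So ziradev → ziradevus.

ziradevus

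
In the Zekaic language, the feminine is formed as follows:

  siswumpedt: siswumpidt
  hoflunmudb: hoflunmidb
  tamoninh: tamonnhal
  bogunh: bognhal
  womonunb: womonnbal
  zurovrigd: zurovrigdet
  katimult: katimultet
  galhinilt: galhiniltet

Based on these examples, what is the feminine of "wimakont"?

wimakntal

"wimakont" has second-to-last letter 'n'. The stems whose second-to-last letter is 'n' (tamoninh → tamonnhal, bogunh → bognhal, womonunb → womonnbal) delete the last vowel and add -al.
The other patterns: stems whose second-to-last letter is 'd' change the last vowel to 'i'; stems whose second-to-last letter is 'g' or 'l' add -et.
So wimakont → wimakntal.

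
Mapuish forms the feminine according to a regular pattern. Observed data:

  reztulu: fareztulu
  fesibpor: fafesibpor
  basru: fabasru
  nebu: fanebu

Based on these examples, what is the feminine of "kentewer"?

fakentewer

Every pair shown (reztulu → fareztulu, fesibpor → fafesibpor, basru → fabasru, …) follows the same rule: add the prefix fa-.
So kentewer → fakentewer.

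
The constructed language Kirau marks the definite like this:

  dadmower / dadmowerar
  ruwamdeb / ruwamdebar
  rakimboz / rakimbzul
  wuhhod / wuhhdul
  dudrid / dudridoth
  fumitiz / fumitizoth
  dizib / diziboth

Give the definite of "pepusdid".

pepusdidoth

wuhhod and dudrid both end in -d yet inflect differently (wuhhdul, dudridoth), so the final letter is not what conditions the rule; the last vowel is.
"pepusdid" has last vowel 'i'. The stems whose last vowel is 'i' (dudrid → dudridoth, fumitiz → fumitizoth, dizib → diziboth) add -oth.
The other patterns: stems whose last vowel is 'e' add -ar; stems whose last vowel is 'o' delete the last vowel and add -ul.
So pepusdid → pepusdidoth.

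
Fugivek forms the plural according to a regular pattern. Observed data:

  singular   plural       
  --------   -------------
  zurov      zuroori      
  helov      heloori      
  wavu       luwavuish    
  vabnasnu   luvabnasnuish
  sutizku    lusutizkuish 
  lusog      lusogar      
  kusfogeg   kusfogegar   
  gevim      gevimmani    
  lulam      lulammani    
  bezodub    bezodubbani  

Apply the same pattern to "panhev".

panheori

zurov and lusog both have last vowel 'o' yet inflect differently (zuroori, lusogar), so the last vowel is not what conditions the rule; the final letter is.
"panhev" ends in -v. The stems ending in -v (zurov → zuroori, helov → heloori) drop the final letter and add -ori.
The other patterns: stems ending in -u add lu- … -ish around the stem; stems ending in -g add -ar; stems ending in -b or -m double the final consonant and add -ani.
So panhev → panheori.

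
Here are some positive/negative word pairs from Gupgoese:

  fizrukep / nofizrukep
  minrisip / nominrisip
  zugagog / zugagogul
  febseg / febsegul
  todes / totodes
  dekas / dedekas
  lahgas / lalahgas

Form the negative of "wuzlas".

wuwuzlas

"wuzlas" ends in -s. The stems ending in -s (todes → totodes, dekas → dedekas, lahgas → lalahgas) repeat the first consonant+vowel as a prefix.
The other patterns: stems ending in -p add the prefix no-; stems ending in -g add -ul.
So wuzlas → wuwuzlas.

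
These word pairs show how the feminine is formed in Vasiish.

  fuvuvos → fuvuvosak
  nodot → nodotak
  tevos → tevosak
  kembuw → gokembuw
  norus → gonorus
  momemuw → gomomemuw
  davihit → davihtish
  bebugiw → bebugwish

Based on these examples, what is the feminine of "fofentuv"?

fuvuvos and norus both end in -s yet inflect differently (fuvuvosak, gonorus), so the final letter is not what conditions the rule; the last vowel is.
"fofentuv" has last vowel 'u'. The stems whose last vowel is 'u' (kembuw → gokembuw, norus → gonorus, momemuw → gomomemuw) add the prefix go-.
So fofentuv → gofofentuv.

gofofentuv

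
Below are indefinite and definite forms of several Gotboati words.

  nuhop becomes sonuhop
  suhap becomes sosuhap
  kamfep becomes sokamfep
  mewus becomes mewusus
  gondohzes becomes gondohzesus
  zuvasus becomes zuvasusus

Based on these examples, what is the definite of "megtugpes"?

megtugpesus

kamfep and gondohzes both have last vowel 'e' yet inflect differently (sokamfep, gondohzesus), so the last vowel is not what conditions the rule; the final letter is.
"megtugpes" ends in -s. The stems ending in -s (mewus → mewusus, gondohzes → gondohzesus, zuvasus → zuvasusus) add -us.
The other pattern: stems ending in -p add the prefix so-.
So megtugpes → megtugpesus.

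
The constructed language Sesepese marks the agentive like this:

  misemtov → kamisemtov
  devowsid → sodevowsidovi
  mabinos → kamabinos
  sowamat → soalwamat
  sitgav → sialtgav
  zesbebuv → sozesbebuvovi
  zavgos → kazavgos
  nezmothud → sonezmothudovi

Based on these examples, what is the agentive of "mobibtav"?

misemtov and sitgav both end in -v yet inflect differently (kamisemtov, sialtgav), so the final letter is not what conditions the rule; the last vowel is.
"mobibtav" has last vowel 'a'. The stems whose last vowel is 'a' (sowamat → soalwamat, sitgav → sialtgav) insert -al- after the first vowel.
So mobibtav → moalbibtav.

moalbibtav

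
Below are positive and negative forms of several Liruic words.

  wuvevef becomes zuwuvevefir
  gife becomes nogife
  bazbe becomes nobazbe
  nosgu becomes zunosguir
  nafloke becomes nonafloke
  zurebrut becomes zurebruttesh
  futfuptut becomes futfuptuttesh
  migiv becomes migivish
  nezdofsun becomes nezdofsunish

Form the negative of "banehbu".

nezdofsun and zurebrut both have last vowel 'u' yet inflect differently (nezdofsunish, zurebruttesh), so the last vowel is not what conditions the rule; the final letter is.
"banehbu" ends in -u. The one such stem in the data (nosgu → zunosguir) adds zu- … -ir around the stem, so the same rule applies.
The other patterns: stems ending in -n or -v add -ish; stems ending in -e add the prefix no-; stems ending in -t double the final consonant and add -esh.
So banehbu → zubanehbuir.

zubanehbuir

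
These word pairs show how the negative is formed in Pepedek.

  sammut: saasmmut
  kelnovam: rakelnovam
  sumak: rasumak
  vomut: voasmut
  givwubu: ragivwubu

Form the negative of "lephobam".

"lephobam" ends in -m. The one such stem in the data (kelnovam → rakelnovam) adds the prefix ra-, so the same rule applies.
So lephobam → ralephobam.

ralephobam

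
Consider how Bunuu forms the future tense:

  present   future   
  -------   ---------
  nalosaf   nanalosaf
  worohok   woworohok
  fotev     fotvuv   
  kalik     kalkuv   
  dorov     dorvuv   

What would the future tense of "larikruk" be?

worohok and kalik both end in -k yet inflect differently (woworohok, kalkuv), so the final letter is not what conditions the rule; the number of vowels is.
"larikruk" has 3 vowels. The stems with 3 vowels (nalosaf → nanalosaf, worohok → woworohok) repeat the first consonant+vowel as a prefix.
So larikruk → lalarikruk.

lalarikruk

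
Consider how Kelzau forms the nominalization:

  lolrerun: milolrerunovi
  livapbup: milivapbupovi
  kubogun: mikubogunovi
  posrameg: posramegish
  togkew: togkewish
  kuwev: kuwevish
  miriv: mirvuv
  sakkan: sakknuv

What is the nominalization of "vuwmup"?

kuwev and miriv both end in -v yet inflect differently (kuwevish, mirvuv), so the final letter is not what conditions the rule; the last vowel is.
"vuwmup" has last vowel 'u'. The stems whose last vowel is 'u' (lolrerun → milolrerunovi, livapbup → milivapbupovi, kubogun → mikubogunovi) add mi- … -ovi around the stem.
So vuwmup → mivuwmupovi.

mivuwmupovi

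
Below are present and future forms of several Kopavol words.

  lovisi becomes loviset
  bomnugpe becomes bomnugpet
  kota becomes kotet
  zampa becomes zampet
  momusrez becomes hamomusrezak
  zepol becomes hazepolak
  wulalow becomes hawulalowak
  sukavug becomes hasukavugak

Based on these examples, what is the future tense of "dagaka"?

dagaket

"dagaka" ends in a vowel. The stems ending in a vowel (lovisi → loviset, bomnugpe → bomnugpet, kota → kotet) drop the final letter and add -et.
So dagaka → dagaket.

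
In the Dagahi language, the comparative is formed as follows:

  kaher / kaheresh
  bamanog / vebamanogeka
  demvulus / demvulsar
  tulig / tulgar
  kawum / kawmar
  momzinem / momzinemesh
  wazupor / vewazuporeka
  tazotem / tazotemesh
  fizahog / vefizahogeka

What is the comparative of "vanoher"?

kaher and wazupor both end in -r yet inflect differently (kaheresh, vewazuporeka), so the final letter is not what conditions the rule; the last vowel is.
"vanoher" has last vowel 'e'. The stems whose last vowel is 'e' (tazotem → tazotemesh, momzinem → momzinemesh, kaher → kaheresh) add -esh.
The other patterns: stems whose last vowel is 'o' add ve- … -eka around the stem; stems whose last vowel is 'i' or 'u' delete the last vowel and add -ar.
So vanoher → vanoheresh.

vanoheresh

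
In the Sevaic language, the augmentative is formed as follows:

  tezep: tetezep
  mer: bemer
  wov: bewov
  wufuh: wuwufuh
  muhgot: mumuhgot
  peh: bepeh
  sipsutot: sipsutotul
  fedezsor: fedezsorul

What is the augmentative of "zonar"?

zozonar

"zonar" has 2 vowels. The stems with 2 vowels (muhgot → mumuhgot, tezep → tetezep, wufuh → wuwufuh) repeat the first consonant+vowel as a prefix.
The other patterns: stems with 1 vowel add the prefix be-; stems with 3 vowels add -ul.
So zonar → zozonar.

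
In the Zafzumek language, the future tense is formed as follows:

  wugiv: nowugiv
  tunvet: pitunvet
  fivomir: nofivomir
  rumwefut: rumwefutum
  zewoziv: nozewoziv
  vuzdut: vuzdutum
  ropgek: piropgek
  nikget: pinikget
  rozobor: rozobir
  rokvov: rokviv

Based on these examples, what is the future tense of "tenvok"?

tenvik

"tenvok" has last vowel 'o'. The stems whose last vowel is 'o' (rokvov → rokviv, rozobor → rozobir) change the last vowel to 'i'.
The other patterns: stems whose last vowel is 'e' add the prefix pi-; stems whose last vowel is 'u' add -um; stems whose last vowel is 'i' add the prefix no-.
So tenvok → tenvik.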